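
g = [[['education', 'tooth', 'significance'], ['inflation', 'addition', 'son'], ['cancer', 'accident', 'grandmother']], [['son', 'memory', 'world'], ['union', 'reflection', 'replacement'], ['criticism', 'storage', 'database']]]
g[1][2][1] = 'storage'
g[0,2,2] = 'grandmother'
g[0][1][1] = 'addition'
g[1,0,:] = ['son', 'memory', 'world']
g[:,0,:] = [['education', 'tooth', 'significance'], ['son', 'memory', 'world']]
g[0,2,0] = 'cancer'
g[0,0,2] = 'significance'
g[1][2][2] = 'database'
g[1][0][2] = 'world'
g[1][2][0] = 'criticism'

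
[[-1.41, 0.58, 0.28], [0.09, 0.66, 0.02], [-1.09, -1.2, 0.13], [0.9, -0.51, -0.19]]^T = [[-1.41, 0.09, -1.09, 0.90], [0.58, 0.66, -1.2, -0.51], [0.28, 0.02, 0.13, -0.19]]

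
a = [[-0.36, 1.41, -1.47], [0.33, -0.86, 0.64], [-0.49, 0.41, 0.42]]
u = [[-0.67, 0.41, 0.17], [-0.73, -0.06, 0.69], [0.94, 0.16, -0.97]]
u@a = [[0.29, -1.23, 1.32], [-0.10, -0.69, 1.32], [0.19, 0.79, -1.69]]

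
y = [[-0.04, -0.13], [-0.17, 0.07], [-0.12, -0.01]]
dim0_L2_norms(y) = [0.21, 0.15]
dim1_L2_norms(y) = [0.14, 0.18, 0.12]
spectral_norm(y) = 0.21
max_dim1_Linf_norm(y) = 0.17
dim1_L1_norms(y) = [0.17, 0.24, 0.13]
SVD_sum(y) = [[-0.01, 0.00], [-0.18, 0.04], [-0.11, 0.03]] + [[-0.03, -0.13], [0.01, 0.03], [-0.01, -0.04]]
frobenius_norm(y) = 0.26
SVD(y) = [[-0.05, 0.94], [-0.84, -0.21], [-0.53, 0.25]] @ diag([0.21481980538111928, 0.14370960725023935]) @ [[0.98, -0.22], [-0.22, -0.98]]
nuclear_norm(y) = 0.36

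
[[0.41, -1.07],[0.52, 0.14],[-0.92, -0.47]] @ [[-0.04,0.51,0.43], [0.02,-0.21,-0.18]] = [[-0.04, 0.43, 0.37], [-0.02, 0.24, 0.2], [0.03, -0.37, -0.31]]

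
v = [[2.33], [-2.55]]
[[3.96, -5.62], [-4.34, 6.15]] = v@[[1.70, -2.41]]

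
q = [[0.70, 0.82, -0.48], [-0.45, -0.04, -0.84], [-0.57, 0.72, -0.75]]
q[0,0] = 0.703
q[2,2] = -0.754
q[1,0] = -0.45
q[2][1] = 0.72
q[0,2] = -0.477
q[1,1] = -0.039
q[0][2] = -0.477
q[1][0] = -0.45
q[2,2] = -0.754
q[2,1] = 0.72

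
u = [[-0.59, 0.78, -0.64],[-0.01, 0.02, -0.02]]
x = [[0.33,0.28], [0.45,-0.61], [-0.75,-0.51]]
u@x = [[0.64, -0.31], [0.02, -0.0]]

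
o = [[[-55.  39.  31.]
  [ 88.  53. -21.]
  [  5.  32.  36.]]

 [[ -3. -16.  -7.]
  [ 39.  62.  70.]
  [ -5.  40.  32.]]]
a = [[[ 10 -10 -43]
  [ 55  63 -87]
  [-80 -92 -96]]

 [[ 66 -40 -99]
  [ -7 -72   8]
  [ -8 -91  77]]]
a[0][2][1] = -92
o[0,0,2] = 31.0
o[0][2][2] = 36.0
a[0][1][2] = -87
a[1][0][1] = -40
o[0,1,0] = 88.0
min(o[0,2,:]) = 5.0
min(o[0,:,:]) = -55.0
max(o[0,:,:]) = 88.0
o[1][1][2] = 70.0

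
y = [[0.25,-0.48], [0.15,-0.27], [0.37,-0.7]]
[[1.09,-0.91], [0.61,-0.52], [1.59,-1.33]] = y@[[0.21,-0.72], [-2.16,1.52]]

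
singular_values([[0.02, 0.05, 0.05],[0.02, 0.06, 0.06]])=[0.11, 0.0]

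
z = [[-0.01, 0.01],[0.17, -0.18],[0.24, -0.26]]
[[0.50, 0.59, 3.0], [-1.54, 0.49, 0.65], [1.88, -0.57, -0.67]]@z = [[0.82, -0.88], [0.25, -0.27], [-0.28, 0.30]]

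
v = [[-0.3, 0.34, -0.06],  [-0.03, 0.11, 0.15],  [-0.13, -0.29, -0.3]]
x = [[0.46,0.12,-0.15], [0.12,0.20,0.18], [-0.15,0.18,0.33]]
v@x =[[-0.09,0.02,0.09], [-0.02,0.05,0.07], [-0.05,-0.13,-0.13]]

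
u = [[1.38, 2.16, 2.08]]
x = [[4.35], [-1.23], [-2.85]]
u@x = [[-2.58]]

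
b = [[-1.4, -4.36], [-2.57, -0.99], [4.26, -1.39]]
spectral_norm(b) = 5.29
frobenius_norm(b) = 6.97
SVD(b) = [[-0.58, 0.75],[-0.52, -0.03],[0.63, 0.66]] @ diag([5.28646452438188, 4.548361554719662]) @ [[0.91, 0.41], [0.41, -0.91]]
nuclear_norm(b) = 9.83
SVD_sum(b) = [[-2.8, -1.27], [-2.5, -1.13], [3.01, 1.36]] + [[1.4, -3.09], [-0.07, 0.14], [1.25, -2.75]]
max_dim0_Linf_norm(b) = 4.36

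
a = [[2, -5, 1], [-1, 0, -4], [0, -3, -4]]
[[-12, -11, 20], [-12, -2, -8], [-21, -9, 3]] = a @ [[0, 2, -4], [3, 3, -5], [3, 0, 3]]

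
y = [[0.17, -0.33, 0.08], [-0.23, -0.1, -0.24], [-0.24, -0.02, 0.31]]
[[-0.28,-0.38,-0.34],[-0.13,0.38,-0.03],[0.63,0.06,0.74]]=y @ [[-1.03, -1.13, -1.47], [0.62, 0.42, 0.58], [1.26, -0.66, 1.29]]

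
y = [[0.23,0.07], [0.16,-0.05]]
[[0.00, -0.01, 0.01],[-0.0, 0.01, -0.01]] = y @ [[0.0, -0.01, 0.01], [0.07, -0.15, 0.16]]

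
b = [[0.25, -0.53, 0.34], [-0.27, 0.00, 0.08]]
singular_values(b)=[0.68, 0.27]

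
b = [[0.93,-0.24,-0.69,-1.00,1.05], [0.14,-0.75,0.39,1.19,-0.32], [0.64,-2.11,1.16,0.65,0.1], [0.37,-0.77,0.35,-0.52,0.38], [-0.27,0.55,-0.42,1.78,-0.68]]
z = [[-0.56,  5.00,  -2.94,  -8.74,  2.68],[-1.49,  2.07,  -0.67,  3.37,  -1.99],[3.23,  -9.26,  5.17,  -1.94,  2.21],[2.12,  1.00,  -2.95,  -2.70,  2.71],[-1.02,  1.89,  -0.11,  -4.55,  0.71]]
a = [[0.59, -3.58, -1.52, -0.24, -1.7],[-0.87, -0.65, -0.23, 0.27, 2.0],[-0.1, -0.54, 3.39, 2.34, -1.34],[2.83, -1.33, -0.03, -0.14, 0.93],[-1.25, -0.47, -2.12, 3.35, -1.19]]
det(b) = 0.00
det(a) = 450.38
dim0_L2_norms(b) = [1.23, 2.44, 1.51, 2.51, 1.35]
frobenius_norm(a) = 8.51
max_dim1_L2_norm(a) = 4.37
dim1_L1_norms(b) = [3.91, 2.79, 4.66, 2.39, 3.7]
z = a @ b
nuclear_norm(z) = 28.66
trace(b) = 0.14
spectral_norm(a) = 4.93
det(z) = 0.08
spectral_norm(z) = 13.70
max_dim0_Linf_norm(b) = 2.11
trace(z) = 4.69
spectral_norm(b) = 2.93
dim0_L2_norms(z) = [4.3, 10.94, 6.67, 10.93, 4.89]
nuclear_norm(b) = 6.89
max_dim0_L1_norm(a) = 7.29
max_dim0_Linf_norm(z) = 9.26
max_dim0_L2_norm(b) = 2.51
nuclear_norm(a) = 18.07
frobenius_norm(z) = 18.06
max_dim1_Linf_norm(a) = 3.58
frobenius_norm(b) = 4.22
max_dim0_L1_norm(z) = 21.3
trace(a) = 2.00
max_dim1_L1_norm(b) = 4.66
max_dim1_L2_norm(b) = 2.58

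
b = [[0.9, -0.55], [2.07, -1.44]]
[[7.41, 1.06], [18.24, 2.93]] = b @[[4.04, -0.52], [-6.86, -2.78]]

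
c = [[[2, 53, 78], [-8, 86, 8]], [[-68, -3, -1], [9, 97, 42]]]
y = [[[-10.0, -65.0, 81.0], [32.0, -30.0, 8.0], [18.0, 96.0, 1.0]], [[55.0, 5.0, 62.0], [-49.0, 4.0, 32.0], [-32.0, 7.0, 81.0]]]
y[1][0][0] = 55.0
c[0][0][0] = 2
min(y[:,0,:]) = -65.0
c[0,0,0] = 2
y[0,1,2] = 8.0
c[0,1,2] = 8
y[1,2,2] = 81.0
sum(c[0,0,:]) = 133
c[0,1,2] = 8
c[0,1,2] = 8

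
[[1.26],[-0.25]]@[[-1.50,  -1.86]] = [[-1.89, -2.34], [0.38, 0.46]]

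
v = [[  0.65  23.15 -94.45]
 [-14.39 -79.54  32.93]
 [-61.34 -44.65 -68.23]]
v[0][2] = -94.45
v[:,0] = [0.65, -14.39, -61.34]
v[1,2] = 32.93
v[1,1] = -79.54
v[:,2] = [-94.45, 32.93, -68.23]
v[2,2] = -68.23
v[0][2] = -94.45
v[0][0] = 0.65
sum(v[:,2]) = -129.75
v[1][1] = -79.54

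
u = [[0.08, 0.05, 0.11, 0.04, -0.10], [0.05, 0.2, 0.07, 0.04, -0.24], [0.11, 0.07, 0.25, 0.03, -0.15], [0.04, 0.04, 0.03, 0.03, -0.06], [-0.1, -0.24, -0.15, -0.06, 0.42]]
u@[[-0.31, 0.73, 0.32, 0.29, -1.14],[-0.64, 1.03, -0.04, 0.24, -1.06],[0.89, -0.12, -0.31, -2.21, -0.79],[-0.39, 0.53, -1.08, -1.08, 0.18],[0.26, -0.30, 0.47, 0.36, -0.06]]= [[-0.0, 0.15, -0.1, -0.29, -0.22], [-0.16, 0.33, -0.17, -0.22, -0.30], [0.09, 0.18, -0.15, -0.59, -0.38], [-0.04, 0.1, -0.06, -0.1, -0.10], [0.18, -0.46, 0.29, 0.46, 0.45]]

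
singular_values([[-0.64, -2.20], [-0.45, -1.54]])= [2.8, 0.0]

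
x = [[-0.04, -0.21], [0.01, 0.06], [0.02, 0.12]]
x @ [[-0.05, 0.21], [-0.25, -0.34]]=[[0.05, 0.06], [-0.02, -0.02], [-0.03, -0.04]]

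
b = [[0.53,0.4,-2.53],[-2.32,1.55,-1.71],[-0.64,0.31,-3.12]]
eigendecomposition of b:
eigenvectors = [[(0.13-0.27j), 0.13+0.27j, 0.45+0.00j], [0.95+0.00j, 0.95-0.00j, (0.48+0j)], [0.05+0.03j, (0.05-0.03j), 0.75+0.00j]]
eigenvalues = [(1.13+0.6j), (1.13-0.6j), (-3.3+0j)]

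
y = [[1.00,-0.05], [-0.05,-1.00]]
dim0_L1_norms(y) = [1.05, 1.05]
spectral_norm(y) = 1.00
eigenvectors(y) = [[1.0, 0.02], [-0.02, 1.0]]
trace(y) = 0.00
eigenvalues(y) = [1.0, -1.0]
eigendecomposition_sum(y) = [[1.00, -0.03], [-0.03, 0.0]] + [[-0.00, -0.03], [-0.02, -1.00]]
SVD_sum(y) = [[1.0, 0.0], [-0.05, 0.00]] + [[0.0, -0.05], [0.0, -1.00]]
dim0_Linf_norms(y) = [1.0, 1.0]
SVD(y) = [[-1.00,0.05],[0.05,1.0]] @ diag([1.0012492197250393, 1.0012492197250393]) @ [[-1.00, -0.0],[-0.0, -1.0]]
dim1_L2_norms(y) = [1.0, 1.0]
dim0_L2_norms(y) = [1.0, 1.0]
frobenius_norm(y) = 1.42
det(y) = -1.00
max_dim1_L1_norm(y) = 1.05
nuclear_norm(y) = 2.00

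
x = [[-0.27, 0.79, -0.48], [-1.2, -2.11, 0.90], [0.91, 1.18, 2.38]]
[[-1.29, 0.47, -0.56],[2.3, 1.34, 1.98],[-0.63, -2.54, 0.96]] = x@[[0.56, -1.24, -0.40], [-1.33, -0.15, -0.39], [0.18, -0.52, 0.75]]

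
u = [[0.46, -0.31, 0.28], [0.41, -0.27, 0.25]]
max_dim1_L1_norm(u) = 1.05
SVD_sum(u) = [[0.46, -0.31, 0.28], [0.41, -0.27, 0.25]] + [[-0.0, -0.00, -0.0], [0.00, 0.00, 0.0]]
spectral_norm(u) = 0.83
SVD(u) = [[-0.75, -0.66], [-0.66, 0.75]] @ diag([0.8304110495154771, 0.004181966356135679]) @ [[-0.74, 0.5, -0.45], [0.39, 0.87, 0.31]]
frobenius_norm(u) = 0.83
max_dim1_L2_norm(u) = 0.62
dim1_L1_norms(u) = [1.05, 0.93]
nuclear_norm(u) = 0.83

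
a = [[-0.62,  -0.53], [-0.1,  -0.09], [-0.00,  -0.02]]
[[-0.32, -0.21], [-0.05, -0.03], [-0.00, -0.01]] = a @ [[0.45, 0.07], [0.07, 0.31]]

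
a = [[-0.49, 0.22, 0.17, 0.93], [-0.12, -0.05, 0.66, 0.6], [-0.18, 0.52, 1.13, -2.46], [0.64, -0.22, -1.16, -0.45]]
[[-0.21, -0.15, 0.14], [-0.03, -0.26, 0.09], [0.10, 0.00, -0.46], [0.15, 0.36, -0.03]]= a @ [[0.15,-0.05,0.06], [-0.26,-0.0,0.01], [0.04,-0.29,-0.01], [-0.09,-0.13,0.18]]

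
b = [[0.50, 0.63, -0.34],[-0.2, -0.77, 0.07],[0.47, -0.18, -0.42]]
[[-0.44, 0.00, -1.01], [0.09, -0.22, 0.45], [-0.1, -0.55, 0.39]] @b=[[-0.69, -0.10, 0.57], [0.3, 0.15, -0.24], [0.24, 0.29, -0.17]]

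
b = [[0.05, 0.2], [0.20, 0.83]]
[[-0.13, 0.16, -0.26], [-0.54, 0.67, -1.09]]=b @ [[-0.14, 0.18, -0.29], [-0.62, 0.76, -1.24]]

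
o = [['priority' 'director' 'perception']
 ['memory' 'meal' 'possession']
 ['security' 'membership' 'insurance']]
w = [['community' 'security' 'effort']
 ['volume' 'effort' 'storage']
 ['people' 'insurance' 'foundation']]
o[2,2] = 'insurance'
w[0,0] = 'community'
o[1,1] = 'meal'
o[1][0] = 'memory'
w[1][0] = 'volume'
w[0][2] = 'effort'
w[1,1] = 'effort'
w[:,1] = ['security', 'effort', 'insurance']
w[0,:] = ['community', 'security', 'effort']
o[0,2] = 'perception'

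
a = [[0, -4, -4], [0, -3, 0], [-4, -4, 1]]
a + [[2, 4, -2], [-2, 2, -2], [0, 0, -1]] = [[2, 0, -6], [-2, -1, -2], [-4, -4, 0]]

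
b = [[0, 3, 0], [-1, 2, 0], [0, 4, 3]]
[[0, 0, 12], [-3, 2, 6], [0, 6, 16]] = b @ [[3, -2, 2], [0, 0, 4], [0, 2, 0]]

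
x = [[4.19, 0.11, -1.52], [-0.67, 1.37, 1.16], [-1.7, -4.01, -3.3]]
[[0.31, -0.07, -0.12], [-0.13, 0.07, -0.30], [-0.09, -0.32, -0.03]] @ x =[[1.55, 0.42, -0.16], [-0.08, 1.28, 1.27], [-0.11, -0.33, -0.14]]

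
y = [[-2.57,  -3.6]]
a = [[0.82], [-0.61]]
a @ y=[[-2.11, -2.95], [1.57, 2.2]]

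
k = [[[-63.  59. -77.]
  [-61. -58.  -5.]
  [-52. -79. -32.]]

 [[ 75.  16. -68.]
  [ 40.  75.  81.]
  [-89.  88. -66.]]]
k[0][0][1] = 59.0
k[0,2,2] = -32.0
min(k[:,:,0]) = -89.0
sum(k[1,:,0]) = 26.0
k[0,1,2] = -5.0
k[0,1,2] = -5.0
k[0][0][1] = 59.0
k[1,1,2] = 81.0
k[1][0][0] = 75.0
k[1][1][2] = 81.0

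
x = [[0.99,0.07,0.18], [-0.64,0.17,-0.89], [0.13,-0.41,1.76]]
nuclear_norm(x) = 3.18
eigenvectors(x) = [[-0.11, 0.87, 0.12], [0.96, -0.38, -0.47], [0.24, -0.31, 0.87]]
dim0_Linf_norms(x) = [0.99, 0.41, 1.76]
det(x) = 0.05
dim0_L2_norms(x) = [1.19, 0.45, 1.98]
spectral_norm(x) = 2.10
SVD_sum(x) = [[0.14, -0.09, 0.43], [-0.33, 0.21, -0.99], [0.54, -0.35, 1.64]] + [[0.85, 0.15, -0.25], [-0.31, -0.06, 0.09], [-0.41, -0.07, 0.12]] + [[-0.00, 0.01, 0.0], [-0.0, 0.02, 0.00], [-0.00, 0.01, 0.00]]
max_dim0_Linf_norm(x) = 1.76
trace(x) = 2.92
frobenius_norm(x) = 2.35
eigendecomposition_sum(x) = [[-0.00, -0.00, -0.00], [0.02, 0.03, 0.01], [0.00, 0.01, 0.00]] + [[0.93, 0.13, -0.06], [-0.41, -0.06, 0.03], [-0.33, -0.05, 0.02]] + [[0.06, -0.05, 0.25], [-0.25, 0.20, -0.93], [0.46, -0.37, 1.73]]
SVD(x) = [[-0.22, -0.86, 0.47], [0.5, 0.31, 0.8], [-0.84, 0.41, 0.36]] @ diag([2.1037550028521883, 1.0508684202896945, 0.022146133121412028]) @ [[-0.31, 0.2, -0.93], [-0.95, -0.17, 0.28], [-0.1, 0.97, 0.24]]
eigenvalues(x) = [0.03, 0.89, 2.0]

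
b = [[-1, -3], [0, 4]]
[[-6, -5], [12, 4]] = b@[[-3, 2], [3, 1]]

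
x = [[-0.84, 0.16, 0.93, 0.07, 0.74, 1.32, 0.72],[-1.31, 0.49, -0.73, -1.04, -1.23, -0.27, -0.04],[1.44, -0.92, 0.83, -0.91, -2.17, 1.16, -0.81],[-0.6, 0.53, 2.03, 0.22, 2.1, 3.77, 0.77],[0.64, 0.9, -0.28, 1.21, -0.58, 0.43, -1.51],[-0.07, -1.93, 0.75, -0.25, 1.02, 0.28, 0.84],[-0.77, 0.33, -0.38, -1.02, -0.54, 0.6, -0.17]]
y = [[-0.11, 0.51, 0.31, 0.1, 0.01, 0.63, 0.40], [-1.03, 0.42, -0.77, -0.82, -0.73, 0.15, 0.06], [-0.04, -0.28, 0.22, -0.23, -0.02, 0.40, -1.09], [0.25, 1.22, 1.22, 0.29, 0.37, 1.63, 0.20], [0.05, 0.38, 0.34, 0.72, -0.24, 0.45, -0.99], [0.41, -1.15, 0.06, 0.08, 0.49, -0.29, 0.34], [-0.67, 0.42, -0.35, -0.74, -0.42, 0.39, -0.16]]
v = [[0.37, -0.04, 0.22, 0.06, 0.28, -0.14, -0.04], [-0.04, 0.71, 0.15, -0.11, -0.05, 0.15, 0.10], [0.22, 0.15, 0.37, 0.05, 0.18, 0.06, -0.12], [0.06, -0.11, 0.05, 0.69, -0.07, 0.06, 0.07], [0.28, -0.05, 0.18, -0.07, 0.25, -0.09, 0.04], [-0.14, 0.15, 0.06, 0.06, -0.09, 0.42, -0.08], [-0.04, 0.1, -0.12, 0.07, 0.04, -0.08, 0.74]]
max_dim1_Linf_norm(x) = 3.77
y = x @ v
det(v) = -0.00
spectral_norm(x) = 5.49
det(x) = 0.05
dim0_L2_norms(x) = [2.42, 2.46, 2.64, 2.13, 3.58, 4.24, 2.19]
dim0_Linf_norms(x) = [1.44, 1.93, 2.03, 1.21, 2.17, 3.77, 1.51]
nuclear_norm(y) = 8.16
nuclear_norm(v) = 3.56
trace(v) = 3.55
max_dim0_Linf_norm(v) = 0.74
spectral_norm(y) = 2.80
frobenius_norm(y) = 4.13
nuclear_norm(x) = 15.93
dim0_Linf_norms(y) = [1.03, 1.22, 1.22, 0.82, 0.73, 1.63, 1.09]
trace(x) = 0.23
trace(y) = 0.13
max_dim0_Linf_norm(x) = 3.77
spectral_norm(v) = 0.88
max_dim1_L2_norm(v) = 0.77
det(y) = 0.00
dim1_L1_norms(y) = [2.07, 3.98, 2.28, 5.18, 3.17, 2.82, 3.15]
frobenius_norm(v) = 1.63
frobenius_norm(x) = 7.68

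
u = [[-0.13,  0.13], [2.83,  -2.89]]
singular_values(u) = [4.05, 0.0]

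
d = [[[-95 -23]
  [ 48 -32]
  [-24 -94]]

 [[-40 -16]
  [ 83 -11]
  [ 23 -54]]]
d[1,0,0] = -40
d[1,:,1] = [-16, -11, -54]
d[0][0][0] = -95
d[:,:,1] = [[-23, -32, -94], [-16, -11, -54]]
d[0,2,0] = -24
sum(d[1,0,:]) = -56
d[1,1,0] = 83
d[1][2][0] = 23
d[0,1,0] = 48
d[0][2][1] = -94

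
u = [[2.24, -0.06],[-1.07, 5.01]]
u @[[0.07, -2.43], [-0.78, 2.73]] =[[0.20, -5.61], [-3.98, 16.28]]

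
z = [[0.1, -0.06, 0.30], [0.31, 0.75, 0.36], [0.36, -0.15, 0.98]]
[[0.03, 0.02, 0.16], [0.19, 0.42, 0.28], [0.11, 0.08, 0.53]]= z @ [[0.35, 0.11, 0.00], [0.11, 0.46, 0.11], [0.0, 0.11, 0.56]]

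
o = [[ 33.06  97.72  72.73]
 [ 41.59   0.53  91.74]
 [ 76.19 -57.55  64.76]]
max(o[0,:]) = 97.72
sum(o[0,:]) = 203.51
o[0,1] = 97.72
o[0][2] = 72.73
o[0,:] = [33.06, 97.72, 72.73]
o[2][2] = 64.76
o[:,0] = [33.06, 41.59, 76.19]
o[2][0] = 76.19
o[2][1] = -57.55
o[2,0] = 76.19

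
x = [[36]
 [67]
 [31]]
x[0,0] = 36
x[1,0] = 67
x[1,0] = 67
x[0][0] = 36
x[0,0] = 36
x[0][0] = 36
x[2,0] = 31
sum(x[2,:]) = 31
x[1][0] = 67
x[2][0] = 31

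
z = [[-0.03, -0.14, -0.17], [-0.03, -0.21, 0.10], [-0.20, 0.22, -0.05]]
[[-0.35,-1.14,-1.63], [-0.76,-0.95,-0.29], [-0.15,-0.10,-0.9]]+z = [[-0.38, -1.28, -1.8], [-0.79, -1.16, -0.19], [-0.35, 0.12, -0.95]]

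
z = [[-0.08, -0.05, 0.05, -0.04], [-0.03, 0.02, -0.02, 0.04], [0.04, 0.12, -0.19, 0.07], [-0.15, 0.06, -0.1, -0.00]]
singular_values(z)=[0.27, 0.18, 0.04, 0.01]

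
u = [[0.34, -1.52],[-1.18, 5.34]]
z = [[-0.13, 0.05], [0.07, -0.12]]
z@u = [[-0.1,0.46],[0.17,-0.75]]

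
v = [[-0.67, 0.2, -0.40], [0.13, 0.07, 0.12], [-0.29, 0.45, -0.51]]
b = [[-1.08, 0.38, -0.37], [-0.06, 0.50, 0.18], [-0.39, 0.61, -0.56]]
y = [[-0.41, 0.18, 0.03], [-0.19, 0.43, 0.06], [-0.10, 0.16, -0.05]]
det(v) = 0.03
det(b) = 0.32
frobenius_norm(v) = 1.11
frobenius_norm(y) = 0.68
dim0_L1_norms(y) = [0.7, 0.77, 0.14]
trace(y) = -0.03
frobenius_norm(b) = 1.60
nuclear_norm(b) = 2.41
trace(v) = -1.11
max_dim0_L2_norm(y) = 0.49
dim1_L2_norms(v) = [0.81, 0.19, 0.74]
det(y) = 0.01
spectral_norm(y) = 0.63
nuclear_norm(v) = 1.49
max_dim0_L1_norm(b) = 1.53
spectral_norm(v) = 1.05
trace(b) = -1.14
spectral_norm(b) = 1.45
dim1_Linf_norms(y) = [0.41, 0.43, 0.16]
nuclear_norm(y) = 0.94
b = v + y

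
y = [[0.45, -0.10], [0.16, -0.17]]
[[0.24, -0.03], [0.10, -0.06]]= y @ [[0.51, 0.02], [-0.11, 0.37]]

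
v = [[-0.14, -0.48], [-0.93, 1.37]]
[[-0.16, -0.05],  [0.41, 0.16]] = v @ [[0.04,  -0.01], [0.33,  0.11]]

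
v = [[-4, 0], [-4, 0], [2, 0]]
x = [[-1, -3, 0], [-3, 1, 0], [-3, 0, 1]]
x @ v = [[16, 0], [8, 0], [14, 0]]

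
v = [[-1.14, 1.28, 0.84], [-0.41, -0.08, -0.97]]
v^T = [[-1.14, -0.41], [1.28, -0.08], [0.84, -0.97]]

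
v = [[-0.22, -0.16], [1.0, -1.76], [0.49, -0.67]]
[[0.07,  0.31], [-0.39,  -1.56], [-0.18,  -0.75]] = v @ [[-0.35, -1.45], [0.02, 0.06]]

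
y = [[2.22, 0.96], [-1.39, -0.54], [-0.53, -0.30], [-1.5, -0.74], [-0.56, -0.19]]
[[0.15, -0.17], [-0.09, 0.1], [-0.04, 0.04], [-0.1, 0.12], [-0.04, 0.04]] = y @ [[0.05, -0.06], [0.04, -0.04]]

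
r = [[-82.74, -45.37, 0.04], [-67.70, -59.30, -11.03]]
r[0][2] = 0.04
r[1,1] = -59.3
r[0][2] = 0.04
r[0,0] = -82.74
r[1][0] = -67.7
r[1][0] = -67.7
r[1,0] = -67.7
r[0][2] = 0.04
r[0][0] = -82.74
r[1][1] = -59.3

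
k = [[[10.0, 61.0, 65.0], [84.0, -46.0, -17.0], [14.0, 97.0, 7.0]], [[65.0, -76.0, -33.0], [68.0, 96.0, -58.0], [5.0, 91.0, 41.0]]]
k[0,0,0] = 10.0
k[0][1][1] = -46.0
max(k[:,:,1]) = 97.0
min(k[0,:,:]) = -46.0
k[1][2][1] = 91.0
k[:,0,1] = [61.0, -76.0]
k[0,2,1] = 97.0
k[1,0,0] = 65.0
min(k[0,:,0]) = 10.0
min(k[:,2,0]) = 5.0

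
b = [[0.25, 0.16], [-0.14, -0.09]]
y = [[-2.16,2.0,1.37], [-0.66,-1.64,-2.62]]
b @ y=[[-0.65, 0.24, -0.08], [0.36, -0.13, 0.04]]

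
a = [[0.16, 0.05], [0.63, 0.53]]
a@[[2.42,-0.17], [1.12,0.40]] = [[0.44, -0.01], [2.12, 0.10]]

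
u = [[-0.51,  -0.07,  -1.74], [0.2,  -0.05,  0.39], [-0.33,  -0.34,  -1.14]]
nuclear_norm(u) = 2.56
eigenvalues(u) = [-1.53, 0.1, -0.28]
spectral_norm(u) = 2.22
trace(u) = -1.70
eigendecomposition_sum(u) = [[-0.53, -0.46, -1.9],[0.15, 0.14, 0.56],[-0.31, -0.28, -1.14]] + [[0.05, 0.08, -0.05], [0.02, 0.03, -0.02], [-0.02, -0.03, 0.02]] + [[-0.04, 0.31, 0.21], [0.03, -0.22, -0.15], [0.0, -0.03, -0.02]]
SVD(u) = [[-0.81, -0.45, 0.37],  [0.19, 0.4, 0.90],  [-0.55, 0.80, -0.24]] @ diag([2.221603461104361, 0.2652511212191679, 0.07361999932832647]) @ [[0.29, 0.11, 0.95], [0.16, -0.99, 0.06], [0.95, 0.13, -0.30]]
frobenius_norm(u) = 2.24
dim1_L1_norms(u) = [2.32, 0.64, 1.81]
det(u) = 0.04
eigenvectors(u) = [[0.83, -0.89, -0.82], [-0.24, -0.33, 0.57], [0.5, 0.33, 0.09]]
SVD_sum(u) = [[-0.52, -0.19, -1.72], [0.12, 0.04, 0.40], [-0.35, -0.13, -1.16]] + [[-0.02,0.12,-0.01], [0.02,-0.10,0.01], [0.03,-0.21,0.01]] + [[0.03, 0.0, -0.01], [0.06, 0.01, -0.02], [-0.02, -0.0, 0.01]]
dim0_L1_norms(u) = [1.04, 0.46, 3.27]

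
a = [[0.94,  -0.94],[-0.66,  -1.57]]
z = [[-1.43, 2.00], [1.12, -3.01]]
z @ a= [[-2.66, -1.8], [3.04, 3.67]]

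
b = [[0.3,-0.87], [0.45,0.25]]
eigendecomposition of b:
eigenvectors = [[(0.81+0j), (0.81-0j)], [0.02-0.58j, (0.02+0.58j)]]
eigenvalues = [(0.28+0.63j), (0.28-0.63j)]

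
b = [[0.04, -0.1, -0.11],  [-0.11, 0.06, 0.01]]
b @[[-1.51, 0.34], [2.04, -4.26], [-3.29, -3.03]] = [[0.1, 0.77], [0.26, -0.32]]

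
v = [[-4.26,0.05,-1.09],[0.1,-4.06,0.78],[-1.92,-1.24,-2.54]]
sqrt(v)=[[0.00+2.02j, -0.04j, 0.00+0.30j], [0j, 2.03j, 0.00-0.22j], [0.00+0.53j, 0.35j, 1.57j]]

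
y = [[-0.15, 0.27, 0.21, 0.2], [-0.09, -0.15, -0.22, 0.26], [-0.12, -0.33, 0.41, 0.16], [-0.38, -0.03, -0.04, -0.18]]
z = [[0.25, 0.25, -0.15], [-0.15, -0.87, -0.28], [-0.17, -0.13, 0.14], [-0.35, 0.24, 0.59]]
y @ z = [[-0.18,-0.25,0.09], [-0.05,0.2,0.18], [-0.11,0.24,0.26], [-0.02,-0.11,-0.05]]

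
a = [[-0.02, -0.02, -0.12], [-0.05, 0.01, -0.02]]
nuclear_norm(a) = 0.17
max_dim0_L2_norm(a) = 0.12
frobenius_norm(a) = 0.13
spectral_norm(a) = 0.13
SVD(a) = [[-0.97,-0.24], [-0.24,0.97]] @ diag([0.126445229406719, 0.04702769354627327]) @ [[0.25, 0.13, 0.96], [-0.93, 0.31, 0.2]]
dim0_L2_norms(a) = [0.05, 0.02, 0.12]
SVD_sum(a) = [[-0.03, -0.02, -0.12], [-0.01, -0.00, -0.03]] + [[0.01,-0.00,-0.00], [-0.04,0.01,0.01]]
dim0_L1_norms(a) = [0.07, 0.03, 0.14]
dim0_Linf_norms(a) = [0.05, 0.02, 0.12]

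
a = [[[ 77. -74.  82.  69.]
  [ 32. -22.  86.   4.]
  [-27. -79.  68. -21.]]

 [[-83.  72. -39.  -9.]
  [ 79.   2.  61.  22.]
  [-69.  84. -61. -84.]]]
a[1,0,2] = -39.0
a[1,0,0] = -83.0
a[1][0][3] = -9.0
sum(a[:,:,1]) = -17.0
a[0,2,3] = -21.0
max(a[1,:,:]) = 84.0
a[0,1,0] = 32.0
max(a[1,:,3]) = 22.0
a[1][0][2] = -39.0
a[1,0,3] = -9.0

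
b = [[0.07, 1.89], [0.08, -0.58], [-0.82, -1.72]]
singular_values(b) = [2.69, 0.58]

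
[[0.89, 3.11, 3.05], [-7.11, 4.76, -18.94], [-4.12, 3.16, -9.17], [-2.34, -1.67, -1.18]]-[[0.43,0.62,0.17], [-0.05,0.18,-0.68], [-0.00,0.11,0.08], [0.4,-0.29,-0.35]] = [[0.46, 2.49, 2.88], [-7.06, 4.58, -18.26], [-4.12, 3.05, -9.25], [-2.74, -1.38, -0.83]]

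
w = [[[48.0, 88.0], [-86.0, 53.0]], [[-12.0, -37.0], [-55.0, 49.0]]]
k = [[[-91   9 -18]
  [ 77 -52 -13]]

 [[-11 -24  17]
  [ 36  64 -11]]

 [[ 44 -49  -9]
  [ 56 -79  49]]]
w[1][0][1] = -37.0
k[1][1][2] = -11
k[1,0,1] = -24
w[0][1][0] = -86.0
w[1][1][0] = -55.0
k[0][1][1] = -52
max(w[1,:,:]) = 49.0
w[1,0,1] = -37.0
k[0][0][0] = -91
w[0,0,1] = 88.0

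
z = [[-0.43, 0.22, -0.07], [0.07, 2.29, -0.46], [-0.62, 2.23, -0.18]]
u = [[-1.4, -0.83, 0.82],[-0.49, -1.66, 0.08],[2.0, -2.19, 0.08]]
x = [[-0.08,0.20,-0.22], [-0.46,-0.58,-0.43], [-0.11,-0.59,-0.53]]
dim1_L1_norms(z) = [0.72, 2.82, 3.03]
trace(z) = 1.68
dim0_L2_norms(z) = [0.76, 3.2, 0.5]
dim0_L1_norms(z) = [1.12, 4.74, 0.71]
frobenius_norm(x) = 1.21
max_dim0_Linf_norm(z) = 2.29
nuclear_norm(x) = 1.71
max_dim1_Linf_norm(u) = 2.19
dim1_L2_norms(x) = [0.31, 0.86, 0.8]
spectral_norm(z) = 3.26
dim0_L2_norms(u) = [2.49, 2.87, 0.83]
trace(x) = -1.19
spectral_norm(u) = 3.14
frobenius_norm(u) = 3.89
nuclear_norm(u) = 5.86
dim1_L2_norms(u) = [1.82, 1.73, 2.97]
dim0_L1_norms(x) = [0.65, 1.37, 1.18]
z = x @ u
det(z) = -0.31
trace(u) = -2.98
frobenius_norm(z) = 3.33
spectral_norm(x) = 1.14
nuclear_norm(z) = 4.06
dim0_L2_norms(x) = [0.48, 0.85, 0.72]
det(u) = 3.38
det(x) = -0.09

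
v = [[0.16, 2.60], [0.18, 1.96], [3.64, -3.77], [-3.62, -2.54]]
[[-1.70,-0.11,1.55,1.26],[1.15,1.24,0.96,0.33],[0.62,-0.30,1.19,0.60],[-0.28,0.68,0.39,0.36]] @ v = [[0.79,  -13.68], [2.71,  0.96], [2.20,  -4.99], [0.19,  -1.78]]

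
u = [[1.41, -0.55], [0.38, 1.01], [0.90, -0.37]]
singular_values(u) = [1.8, 1.08]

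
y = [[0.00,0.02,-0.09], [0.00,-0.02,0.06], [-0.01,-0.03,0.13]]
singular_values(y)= [0.17, 0.01, 0.0]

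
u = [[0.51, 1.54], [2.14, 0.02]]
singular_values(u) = [2.26, 1.46]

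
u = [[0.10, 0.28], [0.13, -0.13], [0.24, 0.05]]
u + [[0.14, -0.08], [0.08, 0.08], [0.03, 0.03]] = [[0.24, 0.20], [0.21, -0.05], [0.27, 0.08]]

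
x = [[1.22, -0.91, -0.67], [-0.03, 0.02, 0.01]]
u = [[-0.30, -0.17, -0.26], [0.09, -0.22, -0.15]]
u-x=[[-1.52, 0.74, 0.41], [0.12, -0.24, -0.16]]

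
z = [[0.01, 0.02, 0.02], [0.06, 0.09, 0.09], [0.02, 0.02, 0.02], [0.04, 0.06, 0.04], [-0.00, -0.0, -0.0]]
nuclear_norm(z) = 0.19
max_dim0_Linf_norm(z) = 0.09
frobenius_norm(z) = 0.17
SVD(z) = [[-0.18, -0.2, -0.44], [-0.83, -0.47, -0.00], [-0.2, 0.09, 0.88], [-0.48, 0.85, -0.20], [0.0, 0.00, 0.00]] @ diag([0.16875310559286272, 0.013610028796168789, 0.006095610628276224]) @ [[-0.45,-0.66,-0.6], [0.4,0.46,-0.79], [0.80,-0.59,0.06]]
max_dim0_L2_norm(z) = 0.11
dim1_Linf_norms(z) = [0.02, 0.09, 0.02, 0.06, 0.0]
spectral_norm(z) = 0.17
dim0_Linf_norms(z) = [0.06, 0.09, 0.09]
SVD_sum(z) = [[0.01, 0.02, 0.02],[0.06, 0.09, 0.08],[0.02, 0.02, 0.02],[0.04, 0.05, 0.05],[0.0, 0.00, 0.00]] + [[-0.00, -0.0, 0.0], [-0.0, -0.00, 0.01], [0.00, 0.0, -0.0], [0.00, 0.01, -0.01], [0.00, 0.0, 0.0]] + [[-0.00,  0.00,  -0.0], [-0.0,  0.00,  -0.0], [0.00,  -0.0,  0.00], [-0.00,  0.00,  -0.00], [0.0,  0.00,  0.00]]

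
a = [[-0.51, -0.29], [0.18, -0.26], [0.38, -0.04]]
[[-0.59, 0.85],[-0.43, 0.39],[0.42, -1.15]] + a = [[-1.10, 0.56], [-0.25, 0.13], [0.8, -1.19]]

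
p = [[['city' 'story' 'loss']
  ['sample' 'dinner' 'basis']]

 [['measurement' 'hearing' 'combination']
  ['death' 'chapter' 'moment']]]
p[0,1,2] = 'basis'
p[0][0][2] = 'loss'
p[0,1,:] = ['sample', 'dinner', 'basis']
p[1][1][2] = 'moment'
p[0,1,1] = 'dinner'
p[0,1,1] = 'dinner'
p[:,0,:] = [['city', 'story', 'loss'], ['measurement', 'hearing', 'combination']]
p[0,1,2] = 'basis'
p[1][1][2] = 'moment'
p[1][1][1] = 'chapter'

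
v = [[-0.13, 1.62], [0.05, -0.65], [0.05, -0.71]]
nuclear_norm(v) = 1.90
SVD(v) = [[-0.86, -0.45], [0.34, -0.15], [0.38, -0.88]] @ diag([1.8902006013881887, 0.006456509252795918]) @ [[0.08, -1.00], [1.00, 0.08]]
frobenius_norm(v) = 1.89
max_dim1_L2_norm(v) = 1.63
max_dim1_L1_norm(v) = 1.75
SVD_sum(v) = [[-0.13, 1.62], [0.05, -0.65], [0.06, -0.71]] + [[-0.00, -0.00], [-0.00, -0.00], [-0.01, -0.00]]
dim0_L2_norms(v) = [0.15, 1.88]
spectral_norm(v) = 1.89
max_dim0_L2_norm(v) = 1.88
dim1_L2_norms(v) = [1.63, 0.65, 0.71]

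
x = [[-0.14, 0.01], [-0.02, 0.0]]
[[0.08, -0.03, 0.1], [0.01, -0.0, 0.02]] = x @ [[-0.61, 0.21, -0.79], [-0.79, 0.27, -1.02]]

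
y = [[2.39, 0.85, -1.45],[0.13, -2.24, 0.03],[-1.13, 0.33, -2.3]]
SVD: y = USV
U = [[-0.85, -0.44, 0.30], [0.38, -0.10, 0.92], [-0.38, 0.89, 0.25]]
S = [3.11, 2.52, 2.06]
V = [[-0.5,  -0.54,  0.68], [-0.83,  0.06,  -0.56], [0.27,  -0.84,  -0.48]]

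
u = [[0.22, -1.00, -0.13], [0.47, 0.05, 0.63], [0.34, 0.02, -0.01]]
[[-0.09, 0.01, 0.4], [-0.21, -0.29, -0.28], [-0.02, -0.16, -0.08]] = u @ [[-0.08, -0.47, -0.22], [0.11, -0.1, -0.42], [-0.29, -0.1, -0.25]]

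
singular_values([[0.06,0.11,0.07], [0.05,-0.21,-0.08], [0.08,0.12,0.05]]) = [0.29, 0.11, 0.02]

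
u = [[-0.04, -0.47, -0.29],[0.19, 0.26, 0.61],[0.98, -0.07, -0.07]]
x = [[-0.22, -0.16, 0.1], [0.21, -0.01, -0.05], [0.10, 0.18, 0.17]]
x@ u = [[0.08, 0.05, -0.04], [-0.06, -0.1, -0.06], [0.20, -0.01, 0.07]]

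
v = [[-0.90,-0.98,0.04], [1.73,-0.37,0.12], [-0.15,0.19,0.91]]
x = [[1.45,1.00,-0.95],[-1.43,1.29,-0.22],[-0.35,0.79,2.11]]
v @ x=[[0.08,-2.13,1.16], [3.0,1.35,-1.31], [-0.81,0.81,2.02]]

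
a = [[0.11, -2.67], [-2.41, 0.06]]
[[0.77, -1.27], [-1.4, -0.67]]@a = [[3.15, -2.13], [1.46, 3.7]]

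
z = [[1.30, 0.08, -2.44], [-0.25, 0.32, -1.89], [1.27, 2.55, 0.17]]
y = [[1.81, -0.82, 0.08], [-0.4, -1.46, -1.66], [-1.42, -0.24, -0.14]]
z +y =[[3.11,-0.74,-2.36], [-0.65,-1.14,-3.55], [-0.15,2.31,0.03]]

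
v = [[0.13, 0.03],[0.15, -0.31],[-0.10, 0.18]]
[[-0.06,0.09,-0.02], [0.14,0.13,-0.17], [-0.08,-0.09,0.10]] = v @[[-0.31, 0.69, -0.24], [-0.61, -0.1, 0.44]]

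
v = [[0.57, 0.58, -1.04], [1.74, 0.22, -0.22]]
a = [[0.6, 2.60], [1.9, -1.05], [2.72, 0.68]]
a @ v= [[4.87, 0.92, -1.20], [-0.74, 0.87, -1.74], [2.73, 1.73, -2.98]]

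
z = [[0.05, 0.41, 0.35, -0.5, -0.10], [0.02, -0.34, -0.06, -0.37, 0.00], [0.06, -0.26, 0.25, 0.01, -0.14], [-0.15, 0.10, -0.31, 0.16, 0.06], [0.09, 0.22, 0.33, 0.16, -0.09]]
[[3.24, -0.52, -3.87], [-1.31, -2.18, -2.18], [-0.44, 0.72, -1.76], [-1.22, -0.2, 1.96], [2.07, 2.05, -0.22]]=z @ [[3.8,-2.37,4.58], [4.2,0.74,1.49], [3.8,4.44,-4.38], [-0.72,4.37,5.48], [3.67,0.72,4.34]]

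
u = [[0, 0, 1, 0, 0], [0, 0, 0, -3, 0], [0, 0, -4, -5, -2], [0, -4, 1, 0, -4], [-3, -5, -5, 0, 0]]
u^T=[[0, 0, 0, 0, -3], [0, 0, 0, -4, -5], [1, 0, -4, 1, -5], [0, -3, -5, 0, 0], [0, 0, -2, -4, 0]]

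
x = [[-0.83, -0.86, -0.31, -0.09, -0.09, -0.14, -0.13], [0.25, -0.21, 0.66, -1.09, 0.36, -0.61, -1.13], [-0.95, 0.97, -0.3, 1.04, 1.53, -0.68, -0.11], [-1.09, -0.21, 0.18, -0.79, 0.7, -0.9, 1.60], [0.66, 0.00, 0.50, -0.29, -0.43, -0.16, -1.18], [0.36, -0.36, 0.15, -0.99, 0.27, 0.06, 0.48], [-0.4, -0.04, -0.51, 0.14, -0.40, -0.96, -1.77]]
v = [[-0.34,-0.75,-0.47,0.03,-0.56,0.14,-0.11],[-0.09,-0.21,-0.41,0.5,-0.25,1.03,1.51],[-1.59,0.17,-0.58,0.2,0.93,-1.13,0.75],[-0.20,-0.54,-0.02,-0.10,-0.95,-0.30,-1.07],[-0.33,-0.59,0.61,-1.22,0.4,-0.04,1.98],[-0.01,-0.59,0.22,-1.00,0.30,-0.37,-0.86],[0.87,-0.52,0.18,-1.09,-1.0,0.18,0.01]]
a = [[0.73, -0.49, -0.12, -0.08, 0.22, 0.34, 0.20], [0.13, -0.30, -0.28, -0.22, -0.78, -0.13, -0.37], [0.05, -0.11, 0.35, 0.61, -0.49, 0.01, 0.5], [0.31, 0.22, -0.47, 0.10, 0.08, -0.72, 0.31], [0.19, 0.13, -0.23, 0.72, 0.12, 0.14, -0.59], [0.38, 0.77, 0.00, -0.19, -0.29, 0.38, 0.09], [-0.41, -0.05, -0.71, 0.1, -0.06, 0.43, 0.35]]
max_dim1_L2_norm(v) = 2.53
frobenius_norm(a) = 2.65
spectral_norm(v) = 3.18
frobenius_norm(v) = 5.03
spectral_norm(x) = 3.18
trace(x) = -4.27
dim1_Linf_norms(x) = [0.86, 1.13, 1.53, 1.6, 1.18, 0.99, 1.77]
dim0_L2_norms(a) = [1.0, 1.0, 1.0, 1.0, 1.0, 1.0, 1.0]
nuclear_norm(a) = 7.00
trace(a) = 1.73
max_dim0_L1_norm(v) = 6.29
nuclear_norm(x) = 10.85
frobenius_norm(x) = 5.03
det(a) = -1.00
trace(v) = -1.19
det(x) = 0.68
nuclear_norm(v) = 10.85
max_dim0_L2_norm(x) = 2.94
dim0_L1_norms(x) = [4.54, 2.65, 2.61, 4.43, 3.78, 3.51, 6.4]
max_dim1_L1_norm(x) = 5.58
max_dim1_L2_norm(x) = 2.41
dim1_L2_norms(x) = [1.26, 1.87, 2.41, 2.4, 1.54, 1.25, 2.16]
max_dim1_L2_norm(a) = 1.0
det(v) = -0.70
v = a @ x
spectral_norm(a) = 1.01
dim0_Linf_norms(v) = [1.59, 0.75, 0.61, 1.22, 1.0, 1.13, 1.98]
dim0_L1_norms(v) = [3.43, 3.37, 2.49, 4.14, 4.39, 3.19, 6.29]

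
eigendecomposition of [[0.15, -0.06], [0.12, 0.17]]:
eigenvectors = [[0.07-0.57j, (0.07+0.57j)],[(-0.82+0j), (-0.82-0j)]]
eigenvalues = [(0.16+0.08j), (0.16-0.08j)]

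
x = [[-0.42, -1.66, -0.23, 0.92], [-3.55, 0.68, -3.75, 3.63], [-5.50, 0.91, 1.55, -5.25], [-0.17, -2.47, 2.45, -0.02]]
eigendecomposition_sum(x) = [[-1.71+0.00j,(-0.5-0j),(-0.55-0j),(0.15-0j)], [-2.98+0.00j,-0.88-0.00j,(-0.97-0j),(0.26-0j)], [(-2.19+0j),-0.64-0.00j,-0.71-0.00j,0.19-0.00j], [(-0.72+0j),(-0.21-0j),(-0.23-0j),0.06-0.00j]] + [[(0.49+0j), -0.21+0.00j, 0j, (-0.28+0j)], [(-0.72+0j), 0.31-0.00j, -0.00-0.00j, 0.41+0.00j], [-1.04+0.00j, (0.46-0j), (-0.01-0j), 0.60+0.00j], [(-0.7+0j), (0.31-0j), -0.00-0.00j, (0.41+0j)]] + [[0.40+0.04j,(-0.47+0.24j),(0.16-0.57j),0.52+0.62j], [0.08-0.98j,0.62+1.13j,(-1.39-0.35j),(1.48-1.32j)], [-1.14+0.98j,0.55-1.89j,1.13+1.87j,(-3.02-0.16j)], [0.62+0.83j,-1.28-0.46j,1.34-0.70j,-0.24+2.08j]] + [[0.40-0.04j, -0.47-0.24j, 0.16+0.57j, 0.52-0.62j],[0.08+0.98j, (0.62-1.13j), (-1.39+0.35j), 1.48+1.32j],[-1.14-0.98j, (0.55+1.89j), (1.13-1.87j), -3.02+0.16j],[0.62-0.83j, (-1.28+0.46j), 1.34+0.70j, -0.24-2.08j]]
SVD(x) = [[0.09, -0.05, 0.50, -0.86], [0.26, -0.92, 0.22, 0.21], [-0.96, -0.28, 0.02, -0.07], [-0.1, 0.28, 0.83, 0.46]] @ diag([7.935865065692582, 6.503876823417124, 3.4057171915678506, 0.6588796066026317]) @ [[0.54,-0.08,-0.34,0.76], [0.73,-0.23,0.57,-0.29], [-0.37,-0.80,0.33,0.34], [-0.16,0.55,0.67,0.47]]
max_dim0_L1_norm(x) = 9.82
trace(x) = 1.79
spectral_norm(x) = 7.94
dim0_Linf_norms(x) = [5.5, 2.47, 3.75, 5.25]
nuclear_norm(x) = 18.50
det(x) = -115.82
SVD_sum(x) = [[0.37, -0.05, -0.23, 0.52], [1.12, -0.16, -0.71, 1.57], [-4.13, 0.57, 2.6, -5.79], [-0.41, 0.06, 0.26, -0.58]] + [[-0.24, 0.07, -0.19, 0.09], [-4.37, 1.37, -3.39, 1.73], [-1.34, 0.42, -1.04, 0.53], [1.35, -0.42, 1.05, -0.54]] + [[-0.64, -1.37, 0.57, 0.58], [-0.28, -0.61, 0.25, 0.26], [-0.03, -0.06, 0.03, 0.03], [-1.06, -2.27, 0.94, 0.95]] + [[0.09, -0.31, -0.38, -0.27],[-0.02, 0.08, 0.09, 0.07],[0.01, -0.02, -0.03, -0.02],[-0.05, 0.17, 0.21, 0.14]]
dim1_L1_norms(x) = [3.23, 11.61, 13.21, 5.11]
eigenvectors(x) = [[-0.41+0.00j,(-0.32+0j),0.13+0.14j,(0.13-0.14j)], [(-0.72+0j),0.47+0.00j,0.33-0.33j,(0.33+0.33j)], [-0.53+0.00j,0.68+0.00j,(-0.71+0j),-0.71-0.00j], [-0.17+0.00j,0.46+0.00j,-0.03+0.49j,-0.03-0.49j]]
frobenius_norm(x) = 10.83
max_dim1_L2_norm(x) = 7.81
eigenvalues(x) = [(-3.23+0j), (1.2+0j), (1.91+5.13j), (1.91-5.13j)]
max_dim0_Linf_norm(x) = 5.5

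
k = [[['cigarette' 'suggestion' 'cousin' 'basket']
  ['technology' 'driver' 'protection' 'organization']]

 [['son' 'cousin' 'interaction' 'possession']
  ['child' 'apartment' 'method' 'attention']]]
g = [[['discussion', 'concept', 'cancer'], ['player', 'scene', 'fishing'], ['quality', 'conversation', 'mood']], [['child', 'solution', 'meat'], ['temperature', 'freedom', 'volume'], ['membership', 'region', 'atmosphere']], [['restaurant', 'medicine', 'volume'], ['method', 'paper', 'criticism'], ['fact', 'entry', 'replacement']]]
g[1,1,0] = 'temperature'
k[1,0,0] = 'son'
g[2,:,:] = [['restaurant', 'medicine', 'volume'], ['method', 'paper', 'criticism'], ['fact', 'entry', 'replacement']]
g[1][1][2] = 'volume'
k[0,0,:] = ['cigarette', 'suggestion', 'cousin', 'basket']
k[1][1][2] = 'method'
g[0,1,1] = 'scene'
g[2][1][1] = 'paper'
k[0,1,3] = 'organization'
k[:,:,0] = [['cigarette', 'technology'], ['son', 'child']]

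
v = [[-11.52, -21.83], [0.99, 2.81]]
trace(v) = -8.71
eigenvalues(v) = [-9.81, 1.1]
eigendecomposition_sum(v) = [[-11.35, -19.63], [0.89, 1.54]] + [[-0.17, -2.20],[0.10, 1.27]]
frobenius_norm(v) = 24.86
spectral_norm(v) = 24.86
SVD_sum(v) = [[-11.47,-21.85],[1.37,2.61]] + [[-0.05, 0.02], [-0.38, 0.20]]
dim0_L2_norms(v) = [11.56, 22.01]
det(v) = -10.76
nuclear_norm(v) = 25.29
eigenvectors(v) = [[-1.0, 0.87], [0.08, -0.5]]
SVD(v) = [[-0.99, 0.12], [0.12, 0.99]] @ diag([24.85856309807089, 0.4328287181182636]) @ [[0.46, 0.89], [-0.89, 0.46]]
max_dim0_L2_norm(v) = 22.01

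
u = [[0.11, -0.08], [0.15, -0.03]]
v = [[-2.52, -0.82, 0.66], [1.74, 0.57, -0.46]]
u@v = [[-0.42, -0.14, 0.11],[-0.43, -0.14, 0.11]]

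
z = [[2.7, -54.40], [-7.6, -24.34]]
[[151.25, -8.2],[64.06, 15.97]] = z@ [[0.41, -2.23], [-2.76, 0.04]]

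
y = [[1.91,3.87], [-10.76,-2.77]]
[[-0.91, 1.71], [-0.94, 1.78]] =y @ [[0.17, -0.32], [-0.32, 0.60]]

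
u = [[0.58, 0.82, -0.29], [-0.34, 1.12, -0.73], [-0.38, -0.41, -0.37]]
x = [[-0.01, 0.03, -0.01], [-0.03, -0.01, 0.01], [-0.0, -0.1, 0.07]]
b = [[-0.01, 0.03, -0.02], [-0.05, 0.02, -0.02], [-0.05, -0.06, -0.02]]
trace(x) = 0.05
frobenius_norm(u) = 1.86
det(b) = -0.00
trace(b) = -0.01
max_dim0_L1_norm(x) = 0.14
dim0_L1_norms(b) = [0.11, 0.11, 0.06]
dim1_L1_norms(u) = [1.69, 2.19, 1.16]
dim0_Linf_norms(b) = [0.05, 0.06, 0.02]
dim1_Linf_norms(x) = [0.03, 0.03, 0.1]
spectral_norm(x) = 0.13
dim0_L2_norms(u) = [0.77, 1.45, 0.87]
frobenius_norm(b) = 0.11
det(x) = 0.00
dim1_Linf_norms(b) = [0.03, 0.05, 0.06]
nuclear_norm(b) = 0.16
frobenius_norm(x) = 0.13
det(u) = -0.45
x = b @ u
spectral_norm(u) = 1.60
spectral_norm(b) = 0.09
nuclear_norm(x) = 0.17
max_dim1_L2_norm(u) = 1.38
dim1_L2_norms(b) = [0.04, 0.06, 0.08]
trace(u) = 1.33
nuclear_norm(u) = 2.81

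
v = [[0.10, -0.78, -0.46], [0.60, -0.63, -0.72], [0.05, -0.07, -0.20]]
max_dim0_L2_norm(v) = 1.01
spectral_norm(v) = 1.41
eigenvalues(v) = [(-0.3+0.56j), (-0.3-0.56j), (-0.13+0j)]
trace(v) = -0.73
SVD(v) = [[-0.61,  0.79,  0.0],[-0.78,  -0.6,  -0.17],[-0.13,  -0.11,  0.99]] @ diag([1.4138410204793268, 0.3793984077489185, 0.09904754922542898]) @ [[-0.38,0.69,0.62], [-0.75,-0.62,0.23], [-0.54,0.38,-0.75]]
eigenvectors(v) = [[-0.77+0.00j, (-0.77-0j), 0.67+0.00j], [(-0.36+0.53j), -0.36-0.53j, (-0.22+0j)], [(-0.06+0.03j), -0.06-0.03j, 0.71+0.00j]]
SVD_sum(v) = [[0.33,  -0.59,  -0.53], [0.42,  -0.76,  -0.68], [0.07,  -0.13,  -0.12]] + [[-0.23,-0.19,0.07], [0.17,0.14,-0.05], [0.03,0.02,-0.01]] + [[-0.0, 0.0, -0.00], [0.01, -0.01, 0.01], [-0.05, 0.04, -0.07]]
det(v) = -0.05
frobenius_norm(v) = 1.47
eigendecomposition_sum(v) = [[0.05+0.40j, (-0.39-0.19j), (-0.17-0.44j)], [0.30+0.15j, -0.31+0.19j, -0.38-0.09j], [0.02+0.03j, -0.04+0.00j, (-0.03-0.03j)]] + [[(0.05-0.4j),-0.39+0.19j,(-0.17+0.44j)], [0.30-0.15j,(-0.31-0.19j),(-0.38+0.09j)], [(0.02-0.03j),(-0.04-0j),-0.03+0.03j]] + [[(0.01-0j), (0.01+0j), (-0.13+0j)], [-0.00+0.00j, -0.00-0.00j, 0.04-0.00j], [0.01-0.00j, (0.01+0j), (-0.13+0j)]]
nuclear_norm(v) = 1.89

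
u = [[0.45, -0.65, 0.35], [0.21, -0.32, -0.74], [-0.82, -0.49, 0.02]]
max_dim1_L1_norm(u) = 1.45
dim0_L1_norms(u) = [1.48, 1.46, 1.11]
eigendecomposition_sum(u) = [[0.25+0.35j, -0.25+0.08j, (0.23-0.22j)],[0.18-0.22j, 0.10+0.15j, (-0.18-0.11j)],[(-0.35+0.16j), -0.03-0.24j, (0.16+0.24j)]] + [[0.25-0.35j, -0.25-0.08j, 0.23+0.22j],[0.18+0.22j, 0.10-0.15j, (-0.18+0.11j)],[-0.35-0.16j, -0.03+0.24j, (0.16-0.24j)]] + [[(-0.04+0j), -0.14-0.00j, -0.10+0.00j], [-0.15+0.00j, (-0.52-0j), (-0.37+0j)], [(-0.12+0j), -0.42-0.00j, -0.30+0.00j]]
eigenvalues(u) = [(0.51+0.73j), (0.51-0.73j), (-0.86+0j)]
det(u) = -0.69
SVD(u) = [[-0.27, 0.84, -0.48], [-0.17, 0.45, 0.88], [0.95, 0.31, 0.02]] @ diag([0.9646291252367012, 0.8685345284327214, 0.8183143794809103]) @ [[-0.97, -0.25, 0.05], [0.24, -0.97, -0.04], [-0.06, 0.02, -1.00]]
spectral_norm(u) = 0.96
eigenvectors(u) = [[(0.66+0j), (0.66-0j), (0.21+0j)], [(-0.12-0.43j), (-0.12+0.43j), (0.76+0j)], [-0.11+0.59j, (-0.11-0.59j), 0.62+0.00j]]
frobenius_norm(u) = 1.53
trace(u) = 0.15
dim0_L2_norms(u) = [0.96, 0.87, 0.82]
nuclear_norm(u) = 2.65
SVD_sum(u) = [[0.25, 0.06, -0.01],[0.16, 0.04, -0.01],[-0.89, -0.23, 0.05]] + [[0.18, -0.70, -0.03], [0.09, -0.38, -0.01], [0.07, -0.26, -0.01]] + [[0.02,-0.01,0.39], [-0.04,0.02,-0.72], [-0.00,0.0,-0.02]]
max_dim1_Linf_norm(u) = 0.82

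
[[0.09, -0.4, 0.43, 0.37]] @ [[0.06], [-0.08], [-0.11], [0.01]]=[[-0.01]]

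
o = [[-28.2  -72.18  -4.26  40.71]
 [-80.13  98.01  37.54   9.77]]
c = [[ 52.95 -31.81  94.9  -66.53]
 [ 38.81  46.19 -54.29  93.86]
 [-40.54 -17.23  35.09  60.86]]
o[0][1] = -72.18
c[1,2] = -54.29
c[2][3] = 60.86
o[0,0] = -28.2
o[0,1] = -72.18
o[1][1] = 98.01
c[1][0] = 38.81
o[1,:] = [-80.13, 98.01, 37.54, 9.77]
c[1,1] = 46.19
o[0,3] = 40.71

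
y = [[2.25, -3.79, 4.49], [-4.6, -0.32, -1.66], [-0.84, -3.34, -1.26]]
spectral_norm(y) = 7.08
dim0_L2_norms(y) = [5.19, 5.06, 4.95]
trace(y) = 0.67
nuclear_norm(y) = 13.97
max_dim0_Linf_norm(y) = 4.6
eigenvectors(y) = [[(0.78+0j), (0.22+0.36j), (0.22-0.36j)], [(-0.6+0j), -0.39+0.36j, (-0.39-0.36j)], [0.18+0.00j, -0.74+0.00j, -0.74-0.00j]]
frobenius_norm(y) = 8.78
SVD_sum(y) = [[3.67, -2.61, 3.94], [-2.31, 1.65, -2.49], [0.07, -0.05, 0.07]] + [[-0.94,-1.45,-0.09], [-1.54,-2.39,-0.15], [-1.8,-2.79,-0.17]] + [[-0.49,0.27,0.63],[-0.74,0.42,0.97],[0.89,-0.5,-1.16]]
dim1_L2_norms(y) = [6.29, 4.9, 3.67]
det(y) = 72.89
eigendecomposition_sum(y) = [[(3.15+0j), (-3.18+0j), 2.61+0.00j], [-2.41+0.00j, 2.43-0.00j, (-2+0j)], [(0.73+0j), (-0.73+0j), 0.60+0.00j]] + [[(-0.45+0.8j),(-0.31+1.07j),(0.94+0.05j)], [(-1.09-0.35j),-1.38-0.11j,0.17+1.16j], [-0.78-1.40j,(-1.3-1.42j),-0.93+1.35j]] + [[(-0.45-0.8j), (-0.31-1.07j), (0.94-0.05j)], [(-1.09+0.35j), -1.38+0.11j, (0.17-1.16j)], [(-0.78+1.4j), (-1.3+1.42j), (-0.93-1.35j)]]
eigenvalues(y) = [(6.19+0j), (-2.76+2.04j), (-2.76-2.04j)]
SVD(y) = [[-0.85, -0.37, -0.39], [0.53, -0.6, -0.59], [-0.02, -0.71, 0.71]] @ diag([7.080750878715322, 4.70395076652924, 2.1884501775551466]) @ [[-0.61, 0.44, -0.66], [0.54, 0.84, 0.05], [0.58, -0.33, -0.75]]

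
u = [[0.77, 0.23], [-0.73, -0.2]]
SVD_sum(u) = [[0.77, 0.22], [-0.73, -0.21]] + [[-0.0, 0.01], [-0.0, 0.01]]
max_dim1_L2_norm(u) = 0.8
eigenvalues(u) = [0.54, 0.03]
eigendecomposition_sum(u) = [[0.78, 0.24], [-0.77, -0.24]] + [[-0.01,-0.01], [0.04,0.04]]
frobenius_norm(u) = 1.10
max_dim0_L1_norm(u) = 1.5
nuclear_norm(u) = 1.12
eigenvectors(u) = [[0.71,  -0.30], [-0.7,  0.96]]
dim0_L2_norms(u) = [1.06, 0.3]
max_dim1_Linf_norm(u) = 0.77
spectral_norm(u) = 1.10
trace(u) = 0.57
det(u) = 0.01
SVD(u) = [[-0.73, 0.69], [0.69, 0.73]] @ diag([1.1038756458880064, 0.01259199806769739]) @ [[-0.96, -0.28], [-0.28, 0.96]]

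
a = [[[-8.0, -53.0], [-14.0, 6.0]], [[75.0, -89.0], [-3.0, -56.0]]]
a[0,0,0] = -8.0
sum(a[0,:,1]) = -47.0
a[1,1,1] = -56.0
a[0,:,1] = [-53.0, 6.0]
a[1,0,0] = 75.0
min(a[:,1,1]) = -56.0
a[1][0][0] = 75.0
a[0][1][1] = 6.0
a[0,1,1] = 6.0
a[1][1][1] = -56.0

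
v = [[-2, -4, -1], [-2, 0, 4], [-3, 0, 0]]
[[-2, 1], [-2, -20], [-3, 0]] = v @[[1, 0], [0, 1], [0, -5]]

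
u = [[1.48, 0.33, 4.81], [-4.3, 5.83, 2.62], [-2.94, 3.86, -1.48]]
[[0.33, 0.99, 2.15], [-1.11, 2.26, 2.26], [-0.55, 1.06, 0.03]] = u @ [[0.42, 0.15, -0.07], [0.15, 0.44, 0.13], [-0.07, 0.13, 0.46]]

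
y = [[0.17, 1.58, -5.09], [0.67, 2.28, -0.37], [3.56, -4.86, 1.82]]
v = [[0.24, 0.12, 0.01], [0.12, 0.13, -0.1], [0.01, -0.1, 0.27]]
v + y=[[0.41,1.7,-5.08], [0.79,2.41,-0.47], [3.57,-4.96,2.09]]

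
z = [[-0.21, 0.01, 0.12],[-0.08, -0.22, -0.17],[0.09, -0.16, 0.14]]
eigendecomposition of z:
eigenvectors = [[0.23+0.00j,0.73+0.00j,(0.73-0j)],[(-0.38+0j),(-0.26+0.53j),-0.26-0.53j],[(0.9+0j),(-0.29+0.19j),(-0.29-0.19j)]]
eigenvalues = [(0.23+0j), (-0.26+0.04j), (-0.26-0.04j)]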